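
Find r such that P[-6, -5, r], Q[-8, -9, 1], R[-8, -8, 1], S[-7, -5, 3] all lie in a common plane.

5

The points are coplanar iff PQ · (PR × PS) = 0.
Expanding, this is linear in r: (1)r + (-5) = 0.
So r = 5.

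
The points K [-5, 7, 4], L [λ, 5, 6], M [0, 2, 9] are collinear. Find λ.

-3

Collinearity requires KL × KM = 0; each component is linear in λ.
The y-component gives (-5)λ + (-15) = 0, so λ = -3.
The remaining components then also vanish.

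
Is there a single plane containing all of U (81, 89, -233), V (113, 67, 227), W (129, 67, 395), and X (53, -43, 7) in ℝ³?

No

With U as base: UV = (32, -22, 460), UW = (48, -22, 628), UX = (-28, -132, 240).
UW × UX = (77616, -29104, -6952).
UV · (UW × UX) = -73920.
Since -73920 ≠ 0, the four points are not coplanar.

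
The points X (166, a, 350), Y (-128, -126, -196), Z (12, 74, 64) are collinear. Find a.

294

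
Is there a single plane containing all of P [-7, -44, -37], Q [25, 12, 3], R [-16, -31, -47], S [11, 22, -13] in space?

Yes

With P as base: PQ = (32, 56, 40), PR = (-9, 13, -10), PS = (18, 66, 24).
PR × PS = (972, 36, -828).
PQ · (PR × PS) = 0.
The scalar triple product vanishes, so the four points are coplanar.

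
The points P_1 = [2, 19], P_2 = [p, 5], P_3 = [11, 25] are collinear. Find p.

The three points are collinear iff det[P_1P_2; P_1P_3] = 0.
This determinant is linear in p: (6)p + (114) = 0, so p = -19.

-19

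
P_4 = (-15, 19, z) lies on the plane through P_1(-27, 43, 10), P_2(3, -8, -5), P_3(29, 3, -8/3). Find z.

3

Coplanarity requires P_1P_2 · (P_1P_3 × P_1P_4) = 0.
P_1P_2 = (30, -51, -15), P_1P_3 = (56, -40, -38/3); the triple product is linear in z with coefficient 1656 and constant term -4968.
Setting it to zero: z = 3.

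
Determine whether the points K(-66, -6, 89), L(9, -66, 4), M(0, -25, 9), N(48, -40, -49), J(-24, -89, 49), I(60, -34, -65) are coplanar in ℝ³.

Yes

The plane through K, L, M has normal n = KL × KM = (3185, 390, 2535) and equation n·P = 13065.
Checking the remaining points: n·N = 13065, n·J = 13065, n·I = 13065.
All equal 13065, so all 6 points lie in one plane.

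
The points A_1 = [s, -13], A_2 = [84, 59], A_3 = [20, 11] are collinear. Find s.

Collinearity: (A_1 − A_2) must be parallel to (A_3 − A_2) = (-64, -48).
Cross-multiplying the components: (s − 84)·(-48) = (-72)·(-64).
Solving gives s = -12.

-12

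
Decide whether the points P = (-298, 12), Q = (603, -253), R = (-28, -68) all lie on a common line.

No

PQ = (901, -265), PR = (270, -80).
If collinear, PR would be a scalar multiple of PQ. But (901)·(-80) ≠ (-265)·(270) (difference -530), so they are not parallel; the points are not collinear.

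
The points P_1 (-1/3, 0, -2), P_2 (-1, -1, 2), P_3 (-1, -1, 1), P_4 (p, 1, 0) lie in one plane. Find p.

1/3

Normal to plane P_1P_2P_3: n = (1, -2/3, 0); plane equation n·P = -1/3.
Requiring n·P_4 = -1/3: (1)p + (-2/3) = -1/3.
So p = 1/3.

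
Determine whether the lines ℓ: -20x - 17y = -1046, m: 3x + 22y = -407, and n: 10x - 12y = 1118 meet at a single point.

No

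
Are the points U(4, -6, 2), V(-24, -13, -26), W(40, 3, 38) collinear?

Yes

UV = (-28, -7, -28), UW = (36, 9, 36).
UV × UW = (0, 0, 0).
The cross product vanishes, so the three points are collinear.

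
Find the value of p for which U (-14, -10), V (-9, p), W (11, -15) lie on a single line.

-11

Collinearity: (V − U) must be parallel to (W − U) = (25, -5).
Cross-multiplying the components: (p − (-10))·(25) = (5)·(-5).
Solving gives p = -11.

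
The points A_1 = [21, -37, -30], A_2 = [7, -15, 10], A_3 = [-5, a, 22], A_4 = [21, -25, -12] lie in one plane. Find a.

Coplanarity ⇔ det[A_1A_2; A_1A_3; A_1A_4] = 0.
Expanding, this is linear in a: (-252)a + (-2772) = 0.
So a = -11.

-11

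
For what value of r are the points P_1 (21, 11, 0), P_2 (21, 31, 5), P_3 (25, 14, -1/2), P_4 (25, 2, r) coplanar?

-7/2

Coplanarity ⇔ det[P_1P_2; P_1P_3; P_1P_4] = 0.
Expanding, this is linear in r: (-80)r + (-280) = 0.
So r = -7/2.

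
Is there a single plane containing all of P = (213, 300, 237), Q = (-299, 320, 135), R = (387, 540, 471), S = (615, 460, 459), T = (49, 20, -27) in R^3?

The plane through P, Q, R has normal n = PQ × PR = (29160, 102060, -126360) and equation n·X = 6881760.
Checking the remaining points: n·S = 6881760, n·T = 6881760.
All equal 6881760, so all 5 points lie in one plane.

Yes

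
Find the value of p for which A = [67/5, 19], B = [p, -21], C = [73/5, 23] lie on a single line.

7/5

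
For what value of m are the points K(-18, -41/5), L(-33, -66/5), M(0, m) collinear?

Collinearity: (M − K) must be parallel to (L − K) = (-15, -5).
Cross-multiplying the components: (m − (-41/5))·(-15) = (18)·(-5).
Solving gives m = -11/5.

-11/5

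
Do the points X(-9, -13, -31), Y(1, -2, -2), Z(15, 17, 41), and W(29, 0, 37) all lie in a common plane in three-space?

No

The four points are coplanar iff the 3×3 determinant with rows XY, XZ, XW is zero.
Rows: (10, 11, 29), (24, 30, 72), (38, 13, 68).
Expanding along the first row: (10)(1104) − (11)(-1104) + (29)(-828) = -828.
Nonzero ⇒ not coplanar.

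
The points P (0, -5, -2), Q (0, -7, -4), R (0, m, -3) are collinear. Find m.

Direction PQ = (0, -2, -2). From the z-coordinate of R, the parameter along the line is τ = (-3 − (-2))/(-2) = 1/2.
Then m = (-5) + 1/2·(-2) = -6.

-6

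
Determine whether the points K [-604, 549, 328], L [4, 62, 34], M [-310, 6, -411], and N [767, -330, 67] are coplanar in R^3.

With K as base: KL = (608, -487, -294), KM = (294, -543, -739), KN = (1371, -879, -261).
KM × KN = (-507858, -936435, 486027).
KL · (KM × KN) = 4374243.
Since 4374243 ≠ 0, the four points are not coplanar.

No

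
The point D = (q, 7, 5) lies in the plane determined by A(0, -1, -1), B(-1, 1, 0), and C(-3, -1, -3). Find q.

-1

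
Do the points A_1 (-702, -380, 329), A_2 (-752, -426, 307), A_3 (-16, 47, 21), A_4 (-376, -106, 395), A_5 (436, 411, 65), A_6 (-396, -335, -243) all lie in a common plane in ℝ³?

The plane through A_1, A_2, A_3 has normal n = A_1A_2 × A_1A_3 = (23562, -30492, 10206) and equation n·P = -1595790.
Checking the remaining points: n·A_4 = -1595790, n·A_5 = -1595790, n·A_6 = -1595790.
All equal -1595790, so all 6 points lie in one plane.

Yes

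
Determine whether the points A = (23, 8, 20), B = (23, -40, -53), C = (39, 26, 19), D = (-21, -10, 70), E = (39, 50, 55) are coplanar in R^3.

The plane through A, B, C has normal n = AB × AC = (1362, -1168, 768) and equation n·P = 37342.
Checking the remaining points: n·D = 36838, n·E = 36958.
Since n·D = 36838 ≠ 37342, D is off the plane and the points are not all coplanar.

No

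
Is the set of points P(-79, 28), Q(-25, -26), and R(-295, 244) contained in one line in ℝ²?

PQ = (54, -54), PR = (-216, 216).
Twice the signed area of △PQR is (54)(216) − (-54)(-216) = 0.
The triangle is degenerate (zero area), so the points are collinear.

Yes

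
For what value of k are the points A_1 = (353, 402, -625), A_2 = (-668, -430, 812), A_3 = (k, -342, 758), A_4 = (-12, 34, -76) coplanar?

-658

Normal to plane A_1A_2A_4: n = (72048, 36024, 72048); plane equation n·P = -5115408.
Requiring n·A_3 = -5115408: (72048)k + (42292176) = -5115408.
So k = -658.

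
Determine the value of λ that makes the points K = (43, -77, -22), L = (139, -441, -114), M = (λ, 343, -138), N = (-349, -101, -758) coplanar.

The points are coplanar iff KL · (KM × KN) = 0.
Expanding, this is linear in λ: (-265696)λ + (-50216544) = 0.
So λ = -189.

-189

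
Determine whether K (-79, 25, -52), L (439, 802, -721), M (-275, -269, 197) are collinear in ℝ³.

KL = (518, 777, -669), KM = (-196, -294, 249).
Comparing components 2 and 3: (777)(249) − (-669)(-294) = -3213 ≠ 0, so KL and KM are not parallel and the points are not collinear.

No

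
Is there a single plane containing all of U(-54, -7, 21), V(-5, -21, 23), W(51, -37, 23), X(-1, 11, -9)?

With U as base: UV = (49, -14, 2), UW = (105, -30, 2), UX = (53, 18, -30).
UW × UX = (864, 3256, 3480).
UV · (UW × UX) = 3712.
Since 3712 ≠ 0, the four points are not coplanar.

No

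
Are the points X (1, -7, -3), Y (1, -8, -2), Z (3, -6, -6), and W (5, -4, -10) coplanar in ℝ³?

Yes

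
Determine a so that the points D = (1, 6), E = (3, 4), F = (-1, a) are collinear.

8

Collinearity: (F − D) must be parallel to (E − D) = (2, -2).
Cross-multiplying the components: (a − 6)·(2) = (-2)·(-2).
Solving gives a = 8.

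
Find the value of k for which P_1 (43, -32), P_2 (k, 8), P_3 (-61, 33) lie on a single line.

Collinearity: (P_2 − P_1) must be parallel to (P_3 − P_1) = (-104, 65).
Cross-multiplying the components: (k − 43)·(65) = (40)·(-104).
Solving gives k = -21.

-21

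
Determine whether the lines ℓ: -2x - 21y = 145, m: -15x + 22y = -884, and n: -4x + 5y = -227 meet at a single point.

No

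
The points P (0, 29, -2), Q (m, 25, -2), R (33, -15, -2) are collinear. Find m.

Direction PR = (33, -44, 0). From the y-coordinate of Q, the parameter along the line is τ = (25 − 29)/(-44) = 1/11.
Then m = 0 + 1/11·(33) = 3.

3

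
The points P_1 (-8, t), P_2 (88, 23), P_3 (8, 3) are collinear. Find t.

-1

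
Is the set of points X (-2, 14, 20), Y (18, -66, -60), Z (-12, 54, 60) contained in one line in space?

Yes

XY = (20, -80, -80), XZ = (-10, 40, 40).
Each component of XZ is -1/2 times the corresponding component of XY, so XZ = -1/2·XY and the points are collinear.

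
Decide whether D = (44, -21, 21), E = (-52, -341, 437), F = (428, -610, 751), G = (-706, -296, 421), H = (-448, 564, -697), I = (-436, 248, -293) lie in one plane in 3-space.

The plane through D, E, F has normal n = DE × DF = (11424, 229824, 179424) and equation n·P = -555744.
Checking the remaining points: n·G = -555744, n·H = -555744, n·I = -555744.
All equal -555744, so all 6 points lie in one plane.

Yes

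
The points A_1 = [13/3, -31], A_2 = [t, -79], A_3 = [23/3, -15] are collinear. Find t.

Collinearity: (A_2 − A_1) must be parallel to (A_3 − A_1) = (10/3, 16).
Cross-multiplying the components: (t − 13/3)·(16) = (-48)·(10/3).
Solving gives t = -17/3.

-17/3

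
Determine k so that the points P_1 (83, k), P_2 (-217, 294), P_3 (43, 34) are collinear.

-6

The three points are collinear iff det[P_1P_2; P_1P_3] = 0.
This determinant is linear in k: (260)k + (1560) = 0, so k = -6.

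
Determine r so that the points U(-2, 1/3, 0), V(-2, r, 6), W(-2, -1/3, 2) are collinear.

Collinearity requires UV × UW = 0; each component is linear in r.
The x-component gives (2)r + (10/3) = 0, so r = -5/3.
The remaining components then also vanish.

-5/3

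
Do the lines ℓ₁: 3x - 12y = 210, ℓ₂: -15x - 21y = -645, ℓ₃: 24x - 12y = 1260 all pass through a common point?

Yes

Intersecting ℓ₁ and ℓ₂: solving the 2×2 system gives (x, y) = (50, -5).
Substitute into ℓ₃: (24)(50) + (-12)(-5) = 1260.
This equals 1260, so (50, -5) lies on all three lines and they are concurrent.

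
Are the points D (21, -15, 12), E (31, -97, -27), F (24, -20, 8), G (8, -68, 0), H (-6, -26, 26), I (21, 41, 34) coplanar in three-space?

The plane through D, E, F has normal n = DE × DF = (133, -77, 196) and equation n·P = 6300.
Checking the remaining points: n·G = 6300, n·H = 6300, n·I = 6300.
All equal 6300, so all 6 points lie in one plane.

Yes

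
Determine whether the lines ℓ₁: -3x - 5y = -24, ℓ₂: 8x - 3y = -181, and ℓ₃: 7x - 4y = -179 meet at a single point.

Yes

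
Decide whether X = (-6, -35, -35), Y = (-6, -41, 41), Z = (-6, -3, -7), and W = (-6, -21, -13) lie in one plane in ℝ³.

With X as base: XY = (0, -6, 76), XZ = (0, 32, 28), XW = (0, 14, 22).
XZ × XW = (312, 0, 0).
XY · (XZ × XW) = 0.
The scalar triple product vanishes, so the four points are coplanar.

Yes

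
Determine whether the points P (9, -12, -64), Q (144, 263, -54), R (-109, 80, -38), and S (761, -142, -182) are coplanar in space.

Yes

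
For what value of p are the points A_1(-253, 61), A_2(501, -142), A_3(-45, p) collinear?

5

Collinearity: (A_3 − A_1) must be parallel to (A_2 − A_1) = (754, -203).
Cross-multiplying the components: (p − 61)·(754) = (208)·(-203).
Solving gives p = 5.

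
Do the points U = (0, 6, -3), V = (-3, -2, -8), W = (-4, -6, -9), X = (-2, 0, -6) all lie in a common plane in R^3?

Yes

A normal to the plane through U, V, W is n = UV × UW = (-12, 2, 4).
The plane has equation n·P = 0. For X: n·X = 0.
Equal, so X lies in the plane and all four are coplanar.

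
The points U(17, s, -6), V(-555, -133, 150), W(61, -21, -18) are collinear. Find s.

-29

Direction VW = (616, 112, -168). From the x-coordinate of U, the parameter along the line is τ = (17 − (-555))/616 = 13/14.
Then s = (-133) + 13/14·(112) = -29.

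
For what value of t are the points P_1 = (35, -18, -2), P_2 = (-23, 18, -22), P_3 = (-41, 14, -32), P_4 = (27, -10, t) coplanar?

Normal to plane P_1P_2P_3: n = (-440, -220, 880); plane equation n·P = -13200.
Requiring n·P_4 = -13200: (880)t + (-9680) = -13200.
So t = -4.

-4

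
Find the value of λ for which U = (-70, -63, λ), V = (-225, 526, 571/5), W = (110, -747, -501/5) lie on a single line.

Direction VW = (335, -1273, -1072/5). From the x-coordinate of U, the parameter along the line is τ = (-70 − (-225))/335 = 31/67.
Then λ = 571/5 + 31/67·(-1072/5) = 15.

15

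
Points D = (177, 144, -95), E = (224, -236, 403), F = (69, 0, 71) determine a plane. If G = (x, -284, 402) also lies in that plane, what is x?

The plane through D, E, F has equation 8632x − 61586y − 47808z = -2798760.
Substituting G: (8632)x + (-1728392) = -2798760, so x = -124.

-124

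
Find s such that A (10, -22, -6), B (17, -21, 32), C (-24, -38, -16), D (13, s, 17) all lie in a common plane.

-22

Normal to plane ABC: n = (598, -1222, -78); plane equation n·P = 33332.
Requiring n·D = 33332: (-1222)s + (6448) = 33332.
So s = -22.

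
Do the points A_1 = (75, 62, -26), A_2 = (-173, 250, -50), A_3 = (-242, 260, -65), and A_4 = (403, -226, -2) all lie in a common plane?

Yes

With A_1 as base: A_1A_2 = (-248, 188, -24), A_1A_3 = (-317, 198, -39), A_1A_4 = (328, -288, 24).
A_1A_3 × A_1A_4 = (-6480, -5184, 26352).
A_1A_2 · (A_1A_3 × A_1A_4) = 0.
The scalar triple product vanishes, so the four points are coplanar.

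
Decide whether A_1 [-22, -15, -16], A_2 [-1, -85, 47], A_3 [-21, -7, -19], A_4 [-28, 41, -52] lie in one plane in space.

The four points are coplanar iff the 3×3 determinant with rows A_1A_2, A_1A_3, A_1A_4 is zero.
Rows: (21, -70, 63), (1, 8, -3), (-6, 56, -36).
Expanding along the first row: (21)(-120) − (-70)(-54) + (63)(104) = 252.
Nonzero ⇒ not coplanar.

No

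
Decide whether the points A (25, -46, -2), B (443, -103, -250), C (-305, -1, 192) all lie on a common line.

No

AB = (418, -57, -248), AC = (-330, 45, 194).
AB × AC = (102, 748, 0).
The cross product is nonzero, so the points do not lie on one line.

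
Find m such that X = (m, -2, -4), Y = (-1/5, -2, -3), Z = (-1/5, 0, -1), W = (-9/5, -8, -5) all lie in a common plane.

1/5

Coplanarity ⇔ det[XY; XZ; XW] = 0.
Expanding, this is linear in m: (-8)m + (8/5) = 0.
So m = 1/5.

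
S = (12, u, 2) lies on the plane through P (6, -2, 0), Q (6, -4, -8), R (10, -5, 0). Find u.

The plane through P, Q, R has equation −24x − 32y + 8z = -80.
Substituting S: (-32)u + (-272) = -80, so u = -6.

-6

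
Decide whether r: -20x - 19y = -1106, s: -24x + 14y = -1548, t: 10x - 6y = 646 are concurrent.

Yes

Lines aᵢx + bᵢy = cᵢ with pairwise distinct directions are concurrent exactly when det[aᵢ bᵢ cᵢ] = 0.
Here the determinant is 0.
It vanishes, so the lines are concurrent at (61, -6).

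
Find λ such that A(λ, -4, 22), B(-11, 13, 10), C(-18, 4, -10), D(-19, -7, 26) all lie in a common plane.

The points are coplanar iff AB · (AC × AD) = 0.
Expanding, this is linear in λ: (544)λ + (9792) = 0.
So λ = -18.

-18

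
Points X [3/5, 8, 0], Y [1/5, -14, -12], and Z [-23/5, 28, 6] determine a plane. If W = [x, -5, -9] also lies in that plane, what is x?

Coplanarity requires XY · (XZ × XW) = 0.
XY = (-2/5, -22, -12), XZ = (-26/5, 20, 6); the triple product is linear in x with coefficient 108 and constant term 972/5.
Setting it to zero: x = -9/5.

-9/5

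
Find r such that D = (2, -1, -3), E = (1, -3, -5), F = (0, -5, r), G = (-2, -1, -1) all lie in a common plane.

The points are coplanar iff DE · (DF × DG) = 0.
Expanding, this is linear in r: (8)r + (56) = 0.
So r = -7.

-7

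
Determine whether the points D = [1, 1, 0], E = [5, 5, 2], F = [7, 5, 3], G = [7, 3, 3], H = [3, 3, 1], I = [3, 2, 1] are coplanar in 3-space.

Yes

The plane through D, E, F has normal n = DE × DF = (4, 0, -8) and equation n·P = 4.
Checking the remaining points: n·G = 4, n·H = 4, n·I = 4.
All equal 4, so all 6 points lie in one plane.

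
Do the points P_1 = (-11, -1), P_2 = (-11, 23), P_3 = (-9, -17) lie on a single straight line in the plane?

P_1P_2 = (0, 24), P_1P_3 = (2, -16).
det[P_1P_2; P_1P_3] = (0)(-16) − (24)(2) = -48.
The determinant is nonzero, so they are not collinear.

No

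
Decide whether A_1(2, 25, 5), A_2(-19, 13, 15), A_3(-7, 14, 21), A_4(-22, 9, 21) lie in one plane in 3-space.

The four points are coplanar iff the 3×3 determinant with rows A_1A_2, A_1A_3, A_1A_4 is zero.
Rows: (-21, -12, 10), (-9, -11, 16), (-24, -16, 16).
Expanding along the first row: (-21)(80) − (-12)(240) + (10)(-120) = 0.
Zero determinant ⇒ coplanar.

Yes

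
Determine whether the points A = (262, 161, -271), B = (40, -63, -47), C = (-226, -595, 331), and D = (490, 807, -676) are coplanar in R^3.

No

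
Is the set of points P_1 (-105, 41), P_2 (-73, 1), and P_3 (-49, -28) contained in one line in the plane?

No

P_1P_2 = (32, -40), P_1P_3 = (56, -69).
det[P_1P_2; P_1P_3] = (32)(-69) − (-40)(56) = 32.
The determinant is nonzero, so they are not collinear.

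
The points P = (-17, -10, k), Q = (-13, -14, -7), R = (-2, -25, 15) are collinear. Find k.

Direction QR = (11, -11, 22). From the x-coordinate of P, the parameter along the line is τ = (-17 − (-13))/11 = -4/11.
Then k = (-7) + (-4/11)·(22) = -15.

-15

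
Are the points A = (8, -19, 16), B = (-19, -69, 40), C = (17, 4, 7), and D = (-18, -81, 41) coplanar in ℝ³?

No

With A as base: AB = (-27, -50, 24), AC = (9, 23, -9), AD = (-26, -62, 25).
AC × AD = (17, 9, 40).
AB · (AC × AD) = 51.
Since 51 ≠ 0, the four points are not coplanar.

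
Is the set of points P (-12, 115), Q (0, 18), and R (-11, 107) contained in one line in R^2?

No

PQ = (12, -97), PR = (1, -8).
If collinear, PR would be a scalar multiple of PQ. But (12)·(-8) ≠ (-97)·(1) (difference 1), so they are not parallel; the points are not collinear.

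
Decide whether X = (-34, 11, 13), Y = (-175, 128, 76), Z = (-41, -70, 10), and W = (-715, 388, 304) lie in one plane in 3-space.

With X as base: XY = (-141, 117, 63), XZ = (-7, -81, -3), XW = (-681, 377, 291).
XZ × XW = (-22440, 4080, -57800).
XY · (XZ × XW) = 0.
The scalar triple product vanishes, so the four points are coplanar.

Yes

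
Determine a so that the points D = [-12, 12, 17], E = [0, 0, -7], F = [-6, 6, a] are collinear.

5

Collinearity requires DE × DF = 0; each component is linear in a.
The x-component gives (-12)a + (60) = 0, so a = 5.
The remaining components then also vanish.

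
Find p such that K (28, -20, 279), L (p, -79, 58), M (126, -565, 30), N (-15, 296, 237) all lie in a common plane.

53

The points are coplanar iff KL · (KM × KN) = 0.
Expanding, this is linear in p: (101574)p + (-5383422) = 0.
So p = 53.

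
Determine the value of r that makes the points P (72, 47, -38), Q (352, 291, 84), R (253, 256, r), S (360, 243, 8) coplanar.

115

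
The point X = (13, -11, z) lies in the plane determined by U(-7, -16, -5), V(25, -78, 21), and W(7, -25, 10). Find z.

A normal to the plane is n = UV × UW = (-696, -116, 580).
X lies in the plane iff n · UX = 0.
This gives (580)z + (-11600) = 0, so z = 20.

20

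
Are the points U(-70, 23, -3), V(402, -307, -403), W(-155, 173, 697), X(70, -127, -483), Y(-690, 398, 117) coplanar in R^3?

The plane through U, V, W has normal n = UV × UW = (-171000, -296400, 42750) and equation n·P = 5024550.
Checking the remaining points: n·X = 5024550, n·Y = 5024550.
All equal 5024550, so all 5 points lie in one plane.

Yes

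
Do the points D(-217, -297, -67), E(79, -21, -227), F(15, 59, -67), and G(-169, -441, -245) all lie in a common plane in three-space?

No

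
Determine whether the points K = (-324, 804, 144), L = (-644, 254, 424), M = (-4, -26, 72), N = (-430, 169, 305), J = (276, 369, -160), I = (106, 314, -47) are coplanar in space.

The plane through K, L, M has normal n = KL × KM = (272000, 66560, 441600) and equation n·P = 28976640.
Checking the remaining points: n·N = 28976640, n·J = 28976640, n·I = 28976640.
All equal 28976640, so all 6 points lie in one plane.

Yes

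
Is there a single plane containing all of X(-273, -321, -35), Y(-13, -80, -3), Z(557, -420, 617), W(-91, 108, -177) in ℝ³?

The four points are coplanar iff the 3×3 determinant with rows XY, XZ, XW is zero.
Rows: (260, 241, 32), (830, -99, 652), (182, 429, -142).
Expanding along the first row: (260)(-265650) − (241)(-236524) + (32)(374088) = -95900.
Nonzero ⇒ not coplanar.

No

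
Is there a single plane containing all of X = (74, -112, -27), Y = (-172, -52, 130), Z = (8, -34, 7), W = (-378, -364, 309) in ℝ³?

Yes

A normal to the plane through X, Y, Z is n = XY × XZ = (-10206, -1998, -15228).
The plane has equation n·P = -120312. For W: n·W = -120312.
Equal, so W lies in the plane and all four are coplanar.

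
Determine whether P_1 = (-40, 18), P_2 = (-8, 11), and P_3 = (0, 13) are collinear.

No

P_1P_2 = (32, -7), P_1P_3 = (40, -5).
If collinear, P_1P_3 would be a scalar multiple of P_1P_2. But (32)·(-5) ≠ (-7)·(40) (difference 120), so they are not parallel; the points are not collinear.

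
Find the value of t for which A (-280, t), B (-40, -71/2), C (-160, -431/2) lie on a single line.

The three points are collinear iff det[AB; AC] = 0.
This determinant is linear in t: (-120)t + (-47460) = 0, so t = -791/2.

-791/2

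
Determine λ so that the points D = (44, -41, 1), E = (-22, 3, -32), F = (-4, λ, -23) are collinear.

-9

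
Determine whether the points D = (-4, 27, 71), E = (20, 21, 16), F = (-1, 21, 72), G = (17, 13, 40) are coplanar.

No

The four points are coplanar iff the 3×3 determinant with rows DE, DF, DG is zero.
Rows: (24, -6, -55), (3, -6, 1), (21, -14, -31).
Expanding along the first row: (24)(200) − (-6)(-114) + (-55)(84) = -504.
Nonzero ⇒ not coplanar.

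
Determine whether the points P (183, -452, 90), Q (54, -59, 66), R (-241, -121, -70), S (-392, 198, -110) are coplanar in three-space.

Yes

With P as base: PQ = (-129, 393, -24), PR = (-424, 331, -160), PS = (-575, 650, -200).
PR × PS = (37800, 7200, -85275).
PQ · (PR × PS) = 0.
The scalar triple product vanishes, so the four points are coplanar.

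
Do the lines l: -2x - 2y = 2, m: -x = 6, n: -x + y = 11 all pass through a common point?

Yes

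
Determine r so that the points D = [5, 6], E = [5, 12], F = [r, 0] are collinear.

5

Collinearity: (F − D) must be parallel to (E − D) = (0, 6).
Cross-multiplying the components: (r − 5)·(6) = (-6)·(0).
Solving gives r = 5.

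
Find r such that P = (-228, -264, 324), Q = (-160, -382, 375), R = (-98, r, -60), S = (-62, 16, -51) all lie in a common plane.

58

The points are coplanar iff PQ · (PR × PS) = 0.
Expanding, this is linear in r: (-33966)r + (1970028) = 0.
So r = 58.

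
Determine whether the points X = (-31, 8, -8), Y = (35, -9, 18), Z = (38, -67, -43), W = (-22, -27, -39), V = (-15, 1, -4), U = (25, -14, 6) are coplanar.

No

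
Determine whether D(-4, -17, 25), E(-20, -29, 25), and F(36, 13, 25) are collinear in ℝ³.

DE = (-16, -12, 0), DF = (40, 30, 0).
Each component of DF is -5/2 times the corresponding component of DE, so DF = -5/2·DE and the points are collinear.

Yes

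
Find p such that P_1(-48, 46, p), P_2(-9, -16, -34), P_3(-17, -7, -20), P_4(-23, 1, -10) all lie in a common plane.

27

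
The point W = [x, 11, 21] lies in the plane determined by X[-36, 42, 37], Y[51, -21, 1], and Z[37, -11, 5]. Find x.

7

The plane through X, Y, Z has equation 108x + 156y − 12z = 2220.
Substituting W: (108)x + (1464) = 2220, so x = 7.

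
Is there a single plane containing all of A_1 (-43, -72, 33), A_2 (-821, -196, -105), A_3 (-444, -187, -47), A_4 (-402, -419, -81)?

A normal to the plane through A_1, A_2, A_3 is n = A_1A_2 × A_1A_3 = (-5950, -6902, 39746).
The plane has equation n·P = 2064412. For A_4: n·A_4 = 2064412.
Equal, so A_4 lies in the plane and all four are coplanar.

Yes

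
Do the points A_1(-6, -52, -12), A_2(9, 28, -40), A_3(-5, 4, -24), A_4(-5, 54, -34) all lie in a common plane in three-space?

Yes

A normal to the plane through A_1, A_2, A_3 is n = A_1A_2 × A_1A_3 = (608, 152, 760).
The plane has equation n·P = -20672. For A_4: n·A_4 = -20672.
Equal, so A_4 lies in the plane and all four are coplanar.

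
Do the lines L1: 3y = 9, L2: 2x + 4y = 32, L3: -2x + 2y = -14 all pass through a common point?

Yes

The three lines meet at one point iff the augmented coefficient matrix [aᵢ bᵢ cᵢ] has rank < 3, i.e. its determinant vanishes.
Here the determinant is 0.
It vanishes, so the lines are concurrent at (10, 3).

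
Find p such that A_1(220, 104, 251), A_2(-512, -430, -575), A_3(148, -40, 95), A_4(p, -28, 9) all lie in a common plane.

The points are coplanar iff A_1A_2 · (A_1A_3 × A_1A_4) = 0.
Expanding, this is linear in p: (-35640)p + (-1140480) = 0.
So p = -32.

-32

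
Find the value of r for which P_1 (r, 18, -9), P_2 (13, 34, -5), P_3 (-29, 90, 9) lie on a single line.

Collinearity requires P_1P_2 × P_1P_3 = 0; each component is linear in r.
The y-component gives (14)r + (-350) = 0, so r = 25.
The remaining components then also vanish.

25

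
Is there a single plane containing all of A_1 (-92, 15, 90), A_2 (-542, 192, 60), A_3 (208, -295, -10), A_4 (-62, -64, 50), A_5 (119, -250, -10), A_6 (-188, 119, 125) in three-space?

No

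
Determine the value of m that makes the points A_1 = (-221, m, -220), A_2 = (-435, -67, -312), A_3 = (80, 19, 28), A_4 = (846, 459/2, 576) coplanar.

-255/2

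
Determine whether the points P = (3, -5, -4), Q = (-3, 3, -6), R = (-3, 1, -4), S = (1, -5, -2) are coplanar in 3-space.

Yes

A normal to the plane through P, Q, R is n = PQ × PR = (12, 12, 12).
The plane has equation n·X = -72. For S: n·S = -72.
Equal, so S lies in the plane and all four are coplanar.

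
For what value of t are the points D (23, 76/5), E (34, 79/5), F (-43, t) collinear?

The three points are collinear iff det[DE; DF] = 0.
This determinant is linear in t: (11)t + (-638/5) = 0, so t = 58/5.

58/5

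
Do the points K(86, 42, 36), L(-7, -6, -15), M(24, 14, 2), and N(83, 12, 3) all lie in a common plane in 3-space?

No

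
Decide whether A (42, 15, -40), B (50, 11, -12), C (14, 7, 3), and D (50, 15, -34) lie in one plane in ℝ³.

A normal to the plane through A, B, C is n = AB × AC = (52, -1128, -176).
The plane has equation n·P = -7696. For D: n·D = -8336.
-8336 ≠ -7696, so D is off the plane.

No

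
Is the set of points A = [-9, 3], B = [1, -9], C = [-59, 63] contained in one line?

AB = (10, -12), AC = (-50, 60).
det[AB; AC] = (10)(60) − (-12)(-50) = 0.
The determinant is zero, so the points are collinear.

Yes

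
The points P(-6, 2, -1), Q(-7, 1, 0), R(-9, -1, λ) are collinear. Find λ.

2

Direction PQ = (-1, -1, 1). From the x-coordinate of R, the parameter along the line is τ = (-9 − (-6))/(-1) = 3.
Then λ = (-1) + 3·(1) = 2.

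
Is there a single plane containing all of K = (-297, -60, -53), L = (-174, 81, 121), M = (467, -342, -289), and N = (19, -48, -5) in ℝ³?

A normal to the plane through K, L, M is n = KL × KM = (15792, 161964, -142410).
The plane has equation n·P = -6860334. For N: n·N = -6762174.
-6762174 ≠ -6860334, so N is off the plane.

No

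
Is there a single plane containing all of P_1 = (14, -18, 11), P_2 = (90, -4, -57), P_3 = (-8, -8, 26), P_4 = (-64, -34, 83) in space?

With P_1 as base: P_1P_2 = (76, 14, -68), P_1P_3 = (-22, 10, 15), P_1P_4 = (-78, -16, 72).
P_1P_3 × P_1P_4 = (960, 414, 1132).
P_1P_2 · (P_1P_3 × P_1P_4) = 1780.
Since 1780 ≠ 0, the four points are not coplanar.

No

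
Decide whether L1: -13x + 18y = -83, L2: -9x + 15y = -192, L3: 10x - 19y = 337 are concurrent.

Lines aᵢx + bᵢy = cᵢ with pairwise distinct directions are concurrent exactly when det[aᵢ bᵢ cᵢ] = 0.
Here the determinant is 0.
It vanishes, so the lines are concurrent at (-67, -53).

Yes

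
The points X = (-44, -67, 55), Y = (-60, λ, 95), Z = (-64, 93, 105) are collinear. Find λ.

Direction XZ = (-20, 160, 50). From the x-coordinate of Y, the parameter along the line is τ = (-60 − (-44))/(-20) = 4/5.
Then λ = (-67) + 4/5·(160) = 61.

61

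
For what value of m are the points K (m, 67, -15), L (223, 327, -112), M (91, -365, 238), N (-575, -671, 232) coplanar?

43

The points are coplanar iff KL · (KM × KN) = 0.
Expanding, this is linear in m: (-111252)m + (4783836) = 0.
So m = 43.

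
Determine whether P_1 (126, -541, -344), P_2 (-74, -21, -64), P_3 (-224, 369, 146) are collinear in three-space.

Yes

P_1P_2 = (-200, 520, 280), P_1P_3 = (-350, 910, 490).
Each component of P_1P_3 is 7/4 times the corresponding component of P_1P_2, so P_1P_3 = 7/4·P_1P_2 and the points are collinear.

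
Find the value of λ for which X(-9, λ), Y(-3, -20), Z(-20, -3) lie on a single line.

The three points are collinear iff det[XY; XZ] = 0.
This determinant is linear in λ: (-17)λ + (-238) = 0, so λ = -14.

-14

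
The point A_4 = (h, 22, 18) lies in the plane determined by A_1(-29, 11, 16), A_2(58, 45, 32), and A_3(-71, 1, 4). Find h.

Coplanarity requires A_1A_2 · (A_1A_3 × A_1A_4) = 0.
A_1A_2 = (87, 34, 16), A_1A_3 = (-42, -10, -12); the triple product is linear in h with coefficient -248 and constant term -1984.
Setting it to zero: h = -8.

-8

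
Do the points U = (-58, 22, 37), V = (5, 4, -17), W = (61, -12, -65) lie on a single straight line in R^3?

Yes

UV = (63, -18, -54), UW = (119, -34, -102).
Each component of UW is 17/9 times the corresponding component of UV, so UW = 17/9·UV and the points are collinear.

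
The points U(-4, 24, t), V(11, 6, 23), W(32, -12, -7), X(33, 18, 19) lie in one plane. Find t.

The points are coplanar iff UV · (UW × UX) = 0.
Expanding, this is linear in t: (-648)t + (31752) = 0.
So t = 49.

49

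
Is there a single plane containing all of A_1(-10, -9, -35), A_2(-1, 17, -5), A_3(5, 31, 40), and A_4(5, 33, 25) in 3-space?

Yes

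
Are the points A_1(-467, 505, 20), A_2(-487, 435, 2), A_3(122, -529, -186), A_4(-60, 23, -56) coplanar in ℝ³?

No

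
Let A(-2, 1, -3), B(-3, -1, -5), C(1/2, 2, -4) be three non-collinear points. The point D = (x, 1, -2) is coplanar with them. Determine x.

-3

A normal to the plane is n = AB × AC = (4, -6, 4).
D lies in the plane iff n · AD = 0.
This gives (4)x + (12) = 0, so x = -3.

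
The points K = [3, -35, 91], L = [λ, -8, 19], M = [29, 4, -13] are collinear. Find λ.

21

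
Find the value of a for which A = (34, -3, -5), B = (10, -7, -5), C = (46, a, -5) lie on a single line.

Direction AB = (-24, -4, 0). From the x-coordinate of C, the parameter along the line is τ = (46 − 34)/(-24) = -1/2.
Then a = (-3) + (-1/2)·(-4) = -1.

-1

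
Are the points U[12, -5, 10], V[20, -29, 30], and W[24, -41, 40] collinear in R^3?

UV = (8, -24, 20), UW = (12, -36, 30).
UV × UW = (0, 0, 0).
The cross product vanishes, so the three points are collinear.

Yes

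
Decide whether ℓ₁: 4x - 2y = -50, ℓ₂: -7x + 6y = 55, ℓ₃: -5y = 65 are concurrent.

Intersecting ℓ₁ and ℓ₂: solving the 2×2 system gives (x, y) = (-19, -13).
Substitute into ℓ₃: (0)(-19) + (-5)(-13) = 65.
This equals 65, so (-19, -13) lies on all three lines and they are concurrent.

Yes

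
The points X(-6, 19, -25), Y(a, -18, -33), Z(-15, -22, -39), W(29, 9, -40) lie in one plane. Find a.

-29

Normal to plane XZW: n = (475, -625, 1525); plane equation n·P = -52850.
Requiring n·Y = -52850: (475)a + (-39075) = -52850.
So a = -29.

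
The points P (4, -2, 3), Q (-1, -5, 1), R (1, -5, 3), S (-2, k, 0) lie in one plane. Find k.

Normal to plane PQR: n = (-6, 6, 6); plane equation n·X = -18.
Requiring n·S = -18: (6)k + (12) = -18.
So k = -5.

-5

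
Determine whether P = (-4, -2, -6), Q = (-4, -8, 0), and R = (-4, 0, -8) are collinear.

Yes

PQ = (0, -6, 6), PR = (0, 2, -2).
PQ × PR = (0, 0, 0).
The cross product vanishes, so the three points are collinear.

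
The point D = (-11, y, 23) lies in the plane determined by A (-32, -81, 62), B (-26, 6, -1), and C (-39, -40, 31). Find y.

A normal to the plane is n = AB × AC = (-114, 627, 855).
D lies in the plane iff n · AD = 0.
This gives (627)y + (15048) = 0, so y = -24.

-24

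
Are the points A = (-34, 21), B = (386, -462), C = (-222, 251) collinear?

AB = (420, -483), AC = (-188, 230).
If collinear, AC would be a scalar multiple of AB. But (420)·(230) ≠ (-483)·(-188) (difference 5796), so they are not parallel; the points are not collinear.

No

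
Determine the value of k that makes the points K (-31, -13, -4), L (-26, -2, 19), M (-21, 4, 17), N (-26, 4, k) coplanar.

Normal to plane KLM: n = (-160, 125, -25); plane equation n·P = 3435.
Requiring n·N = 3435: (-25)k + (4660) = 3435.
So k = 49.

49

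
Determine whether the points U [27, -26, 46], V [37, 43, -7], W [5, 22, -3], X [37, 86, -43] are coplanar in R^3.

The four points are coplanar iff the 3×3 determinant with rows UV, UW, UX is zero.
Rows: (10, 69, -53), (-22, 48, -49), (10, 112, -89).
Expanding along the first row: (10)(1216) − (69)(2448) + (-53)(-2944) = -720.
Nonzero ⇒ not coplanar.

No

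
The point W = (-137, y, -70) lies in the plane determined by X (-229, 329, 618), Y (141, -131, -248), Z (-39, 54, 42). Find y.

75

The plane through X, Y, Z has equation 26810x + 48580y − 14350z = 975030.
Substituting W: (48580)y + (-2668470) = 975030, so y = 75.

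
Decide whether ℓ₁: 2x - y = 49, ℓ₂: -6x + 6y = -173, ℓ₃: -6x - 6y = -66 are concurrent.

No

The three lines meet at one point iff the augmented coefficient matrix [aᵢ bᵢ cᵢ] has rank < 3, i.e. its determinant vanishes.
Here the determinant is 18.
Nonzero, so no common point exists.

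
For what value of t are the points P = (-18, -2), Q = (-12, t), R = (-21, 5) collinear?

-16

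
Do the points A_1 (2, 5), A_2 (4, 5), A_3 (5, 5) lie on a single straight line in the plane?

A_1A_2 = (2, 0), A_1A_3 = (3, 0).
Twice the signed area of △A_1A_2A_3 is (2)(0) − (0)(3) = 0.
The triangle is degenerate (zero area), so the points are collinear.

Yes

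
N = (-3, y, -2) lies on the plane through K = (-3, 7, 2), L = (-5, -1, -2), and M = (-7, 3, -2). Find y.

-5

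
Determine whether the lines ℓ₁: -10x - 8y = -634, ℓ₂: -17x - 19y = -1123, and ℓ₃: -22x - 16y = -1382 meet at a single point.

Intersecting ℓ₁ and ℓ₂: solving the 2×2 system gives (x, y) = (1531/27, 226/27).
Substitute into ℓ₃: (-22)(1531/27) + (-16)(226/27) = -37298/27.
But ℓ₃ requires -1382 ≠ -37298/27, so the three lines have no common point.

No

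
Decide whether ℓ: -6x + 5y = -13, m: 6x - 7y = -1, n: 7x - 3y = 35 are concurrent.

Yes

Lines aᵢx + bᵢy = cᵢ with pairwise distinct directions are concurrent exactly when det[aᵢ bᵢ cᵢ] = 0.
Here the determinant is 0.
It vanishes, so the lines are concurrent at (8, 7).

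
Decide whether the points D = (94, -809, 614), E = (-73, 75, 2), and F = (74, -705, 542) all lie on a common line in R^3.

DE = (-167, 884, -612), DF = (-20, 104, -72).
DE × DF = (0, 216, 312).
The cross product is nonzero, so the points do not lie on one line.

No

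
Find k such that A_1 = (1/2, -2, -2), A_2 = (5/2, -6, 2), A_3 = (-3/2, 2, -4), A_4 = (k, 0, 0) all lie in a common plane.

Normal to plane A_1A_2A_3: n = (-8, -4, 0); plane equation n·P = 4.
Requiring n·A_4 = 4: (-8)k + (0) = 4.
So k = -1/2.

-1/2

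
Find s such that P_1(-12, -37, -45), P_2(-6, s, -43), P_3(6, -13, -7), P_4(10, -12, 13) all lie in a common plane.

Normal to plane P_1P_3P_4: n = (442, -208, -78); plane equation n·P = 5902.
Requiring n·P_2 = 5902: (-208)s + (702) = 5902.
So s = -25.

-25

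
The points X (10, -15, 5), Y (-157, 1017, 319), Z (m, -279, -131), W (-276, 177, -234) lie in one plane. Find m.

Normal to plane XYW: n = (-306936, -129717, 263088); plane equation n·P = 191835.
Requiring n·Z = 191835: (-306936)m + (1726515) = 191835.
So m = 5.

5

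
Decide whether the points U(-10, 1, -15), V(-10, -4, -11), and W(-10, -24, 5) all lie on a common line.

Yes

UV = (0, -5, 4), UW = (0, -25, 20).
UV × UW = (0, 0, 0).
The cross product vanishes, so the three points are collinear.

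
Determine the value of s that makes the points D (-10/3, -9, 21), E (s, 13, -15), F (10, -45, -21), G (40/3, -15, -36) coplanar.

Coplanarity ⇔ det[DE; DF; DG] = 0.
Expanding, this is linear in s: (1800)s + (-11400) = 0.
So s = 19/3.

19/3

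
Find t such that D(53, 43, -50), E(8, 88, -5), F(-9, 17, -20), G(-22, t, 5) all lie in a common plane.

Normal to plane DEF: n = (2520, -1440, 3960); plane equation n·P = -126360.
Requiring n·G = -126360: (-1440)t + (-35640) = -126360.
So t = 63.

63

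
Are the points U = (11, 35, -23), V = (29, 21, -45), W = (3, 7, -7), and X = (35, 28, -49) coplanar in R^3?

The four points are coplanar iff the 3×3 determinant with rows UV, UW, UX is zero.
Rows: (18, -14, -22), (-8, -28, 16), (24, -7, -26).
Expanding along the first row: (18)(840) − (-14)(-176) + (-22)(728) = -3360.
Nonzero ⇒ not coplanar.

No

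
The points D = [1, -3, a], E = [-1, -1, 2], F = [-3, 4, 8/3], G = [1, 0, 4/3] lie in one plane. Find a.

4/3

Coplanarity ⇔ det[DE; DF; DG] = 0.
Expanding, this is linear in a: (12)a + (-16) = 0.
So a = 4/3.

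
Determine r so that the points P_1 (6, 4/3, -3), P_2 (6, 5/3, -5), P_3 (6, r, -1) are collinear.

1

Collinearity requires P_1P_2 × P_1P_3 = 0; each component is linear in r.
The x-component gives (2)r + (-2) = 0, so r = 1.
The remaining components then also vanish.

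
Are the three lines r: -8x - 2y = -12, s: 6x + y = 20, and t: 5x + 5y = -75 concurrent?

The three lines meet at one point iff the augmented coefficient matrix [aᵢ bᵢ cᵢ] has rank < 3, i.e. its determinant vanishes.
Here the determinant is 0.
It vanishes, so the lines are concurrent at (7, -22).

Yes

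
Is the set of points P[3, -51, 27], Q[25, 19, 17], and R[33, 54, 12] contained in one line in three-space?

PQ = (22, 70, -10), PR = (30, 105, -15).
PQ × PR = (0, 30, 210).
The cross product is nonzero, so the points do not lie on one line.

No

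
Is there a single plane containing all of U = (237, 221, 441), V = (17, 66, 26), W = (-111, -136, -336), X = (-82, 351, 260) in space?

No

With U as base: UV = (-220, -155, -415), UW = (-348, -357, -777), UX = (-319, 130, -181).
UW × UX = (165627, 184875, -159123).
UV · (UW × UX) = 942480.
Since 942480 ≠ 0, the four points are not coplanar.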